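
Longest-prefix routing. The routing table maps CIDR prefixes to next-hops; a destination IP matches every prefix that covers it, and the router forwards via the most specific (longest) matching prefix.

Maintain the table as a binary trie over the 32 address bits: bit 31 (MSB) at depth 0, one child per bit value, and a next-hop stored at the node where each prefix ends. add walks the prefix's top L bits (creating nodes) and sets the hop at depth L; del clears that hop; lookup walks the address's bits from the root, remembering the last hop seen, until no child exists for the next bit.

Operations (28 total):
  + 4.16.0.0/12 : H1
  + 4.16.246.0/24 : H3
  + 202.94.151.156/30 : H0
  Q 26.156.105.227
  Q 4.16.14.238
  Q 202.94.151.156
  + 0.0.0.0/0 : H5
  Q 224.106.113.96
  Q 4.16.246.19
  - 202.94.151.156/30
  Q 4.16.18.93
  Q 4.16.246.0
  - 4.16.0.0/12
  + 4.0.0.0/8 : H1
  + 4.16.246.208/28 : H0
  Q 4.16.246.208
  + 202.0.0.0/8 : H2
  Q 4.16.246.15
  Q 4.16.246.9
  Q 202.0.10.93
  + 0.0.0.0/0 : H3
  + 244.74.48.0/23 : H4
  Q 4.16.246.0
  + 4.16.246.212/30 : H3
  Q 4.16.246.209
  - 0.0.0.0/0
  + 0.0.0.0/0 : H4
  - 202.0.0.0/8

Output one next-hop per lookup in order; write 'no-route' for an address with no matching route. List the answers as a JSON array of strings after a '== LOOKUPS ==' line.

Apply in order:
  + 4.16.0.0/12 (H1) depth=12
  + 4.16.246.0/24 (H3) depth=24
  + 202.94.151.156/30 (H0) depth=30
  ? 26.156.105.227  path d0:-→d1:-→d2:-→d3:-  best=no-route
  ? 4.16.14.238  path d0:-→d1:-→d2:-→d3:-→d4:-→d5:-→d6:-→d7:-→d8:-→d9:-→d10:-→d11:-→d12:H1→d13:-→d14:-→d15:-→d16:-  best=H1
  ? 202.94.151.156  path d0:-→d1:-→d2:-→d3:-→d4:-→d5:-→d6:-→d7:-→d8:-→d9:-→d10:-→d11:-→d12:-→d13:-→d14:-→d15:-→d16:-→d17:-→d18:-→d19:-→d20:-→d21:-→d22:-→d23:-→d24:-→d25:-→d26:-→d27:-→d28:-→d29:-→d30:H0  best=H0
  + 0.0.0.0/0 (H5) depth=0
  ? 224.106.113.96  path d0:H5→d1:-→d2:-  best=H5
  ? 4.16.246.19  path d0:H5→d1:-→d2:-→d3:-→d4:-→d5:-→d6:-→d7:-→d8:-→d9:-→d10:-→d11:-→d12:H1→d13:-→d14:-→d15:-→d16:-→d17:-→d18:-→d19:-→d20:-→d21:-→d22:-→d23:-→d24:H3  best=H3
  - 202.94.151.156/30 clear@30
  ? 4.16.18.93  path d0:H5→d1:-→d2:-→d3:-→d4:-→d5:-→d6:-→d7:-→d8:-→d9:-→d10:-→d11:-→d12:H1→d13:-→d14:-→d15:-→d16:-  best=H1
  ? 4.16.246.0  path d0:H5→d1:-→d2:-→d3:-→d4:-→d5:-→d6:-→d7:-→d8:-→d9:-→d10:-→d11:-→d12:H1→d13:-→d14:-→d15:-→d16:-→d17:-→d18:-→d19:-→d20:-→d21:-→d22:-→d23:-→d24:H3  best=H3
  - 4.16.0.0/12 clear@12
  + 4.0.0.0/8 (H1) depth=8
  + 4.16.246.208/28 (H0) depth=28
  ? 4.16.246.208  path d0:H5→d1:-→d2:-→d3:-→d4:-→d5:-→d6:-→d7:-→d8:H1→d9:-→d10:-→d11:-→d12:-→d13:-→d14:-→d15:-→d16:-→d17:-→d18:-→d19:-→d20:-→d21:-→d22:-→d23:-→d24:H3→d25:-→d26:-→d27:-→d28:H0  best=H0
  + 202.0.0.0/8 (H2) depth=8
  ? 4.16.246.15  path d0:H5→d1:-→d2:-→d3:-→d4:-→d5:-→d6:-→d7:-→d8:H1→d9:-→d10:-→d11:-→d12:-→d13:-→d14:-→d15:-→d16:-→d17:-→d18:-→d19:-→d20:-→d21:-→d22:-→d23:-→d24:H3  best=H3
  ? 4.16.246.9  path d0:H5→d1:-→d2:-→d3:-→d4:-→d5:-→d6:-→d7:-→d8:H1→d9:-→d10:-→d11:-→d12:-→d13:-→d14:-→d15:-→d16:-→d17:-→d18:-→d19:-→d20:-→d21:-→d22:-→d23:-→d24:H3  best=H3
  ? 202.0.10.93  path d0:H5→d1:-→d2:-→d3:-→d4:-→d5:-→d6:-→d7:-→d8:H2→d9:-  best=H2
  + 0.0.0.0/0 (H3) depth=0
  + 244.74.48.0/23 (H4) depth=23
  ? 4.16.246.0  path d0:H3→d1:-→d2:-→d3:-→d4:-→d5:-→d6:-→d7:-→d8:H1→d9:-→d10:-→d11:-→d12:-→d13:-→d14:-→d15:-→d16:-→d17:-→d18:-→d19:-→d20:-→d21:-→d22:-→d23:-→d24:H3  best=H3
  + 4.16.246.212/30 (H3) depth=30
  ? 4.16.246.209  path d0:H3→d1:-→d2:-→d3:-→d4:-→d5:-→d6:-→d7:-→d8:H1→d9:-→d10:-→d11:-→d12:-→d13:-→d14:-→d15:-→d16:-→d17:-→d18:-→d19:-→d20:-→d21:-→d22:-→d23:-→d24:H3→d25:-→d26:-→d27:-→d28:H0→d29:-  best=H0
  - 0.0.0.0/0 clear@0
  + 0.0.0.0/0 (H4) depth=0
  - 202.0.0.0/8 clear@8

== LOOKUPS ==
["no-route","H1","H0","H5","H3","H1","H3","H0","H3","H3","H2","H3","H0"]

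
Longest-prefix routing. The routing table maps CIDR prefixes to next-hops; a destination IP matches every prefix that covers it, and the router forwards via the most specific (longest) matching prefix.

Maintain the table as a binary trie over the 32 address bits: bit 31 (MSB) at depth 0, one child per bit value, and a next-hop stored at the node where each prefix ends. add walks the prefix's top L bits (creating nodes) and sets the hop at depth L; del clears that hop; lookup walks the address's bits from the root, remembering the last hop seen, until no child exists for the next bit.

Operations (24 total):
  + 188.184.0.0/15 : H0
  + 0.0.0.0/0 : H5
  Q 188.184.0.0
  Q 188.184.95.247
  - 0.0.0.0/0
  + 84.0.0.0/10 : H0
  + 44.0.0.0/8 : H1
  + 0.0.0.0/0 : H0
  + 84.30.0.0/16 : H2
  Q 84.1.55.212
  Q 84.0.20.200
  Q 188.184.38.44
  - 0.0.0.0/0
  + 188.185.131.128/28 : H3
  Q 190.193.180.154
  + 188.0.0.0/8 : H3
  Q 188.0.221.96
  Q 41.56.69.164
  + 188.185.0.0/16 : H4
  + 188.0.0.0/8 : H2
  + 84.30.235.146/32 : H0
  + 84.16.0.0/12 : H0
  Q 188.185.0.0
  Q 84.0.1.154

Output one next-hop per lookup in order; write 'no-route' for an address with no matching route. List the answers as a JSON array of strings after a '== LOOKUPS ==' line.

Apply in order:
  add 188.184.0.0/15 -> H0 at depth 15
  add 0.0.0.0/0 -> H5 at depth 0
  lookup 188.184.0.0: bits 101111001011100 walk d0:H5→d1:-→d2:-→d3:-→d4:-→d5:-→d6:-→d7:-→d8:-→d9:-→d10:-→d11:-→d12:-→d13:-→d14:-→d15:H0 -> H0
  lookup 188.184.95.247: bits 101111001011100 walk d0:H5→d1:-→d2:-→d3:-→d4:-→d5:-→d6:-→d7:-→d8:-→d9:-→d10:-→d11:-→d12:-→d13:-→d14:-→d15:H0 -> H0
  - 0.0.0.0/0 clear@0
  add 84.0.0.0/10 -> H0 at depth 10
  add 44.0.0.0/8 -> H1 at depth 8
  add 0.0.0.0/0 -> H0 at depth 0
  add 84.30.0.0/16 -> H2 at depth 16
  lookup 84.1.55.212: bits 01010100000 walk d0:H0→d1:-→d2:-→d3:-→d4:-→d5:-→d6:-→d7:-→d8:-→d9:-→d10:H0→d11:- -> H0
  lookup 84.0.20.200: bits 01010100000 walk d0:H0→d1:-→d2:-→d3:-→d4:-→d5:-→d6:-→d7:-→d8:-→d9:-→d10:H0→d11:- -> H0
  lookup 188.184.38.44: bits 101111001011100 walk d0:H0→d1:-→d2:-→d3:-→d4:-→d5:-→d6:-→d7:-→d8:-→d9:-→d10:-→d11:-→d12:-→d13:-→d14:-→d15:H0 -> H0
  - 0.0.0.0/0 clear@0
  add 188.185.131.128/28 -> H3 at depth 28
  lookup 190.193.180.154: bits 101111 walk d0:-→d1:-→d2:-→d3:-→d4:-→d5:-→d6:- -> no-route
  add 188.0.0.0/8 -> H3 at depth 8
  lookup 188.0.221.96: bits 10111100 walk d0:-→d1:-→d2:-→d3:-→d4:-→d5:-→d6:-→d7:-→d8:H3 -> H3
  lookup 41.56.69.164: bits 00101 walk d0:-→d1:-→d2:-→d3:-→d4:-→d5:- -> no-route
  add 188.185.0.0/16 -> H4 at depth 16
  add 188.0.0.0/8 -> H2 at depth 8
  add 84.30.235.146/32 -> H0 at depth 32
  add 84.16.0.0/12 -> H0 at depth 12
  lookup 188.185.0.0: bits 1011110010111001 walk d0:-→d1:-→d2:-→d3:-→d4:-→d5:-→d6:-→d7:-→d8:H2→d9:-→d10:-→d11:-→d12:-→d13:-→d14:-→d15:H0→d16:H4 -> H4
  lookup 84.0.1.154: bits 01010100000 walk d0:-→d1:-→d2:-→d3:-→d4:-→d5:-→d6:-→d7:-→d8:-→d9:-→d10:H0→d11:- -> H0

== LOOKUPS ==
["H0","H0","H0","H0","H0","no-route","H3","no-route","H4","H0"]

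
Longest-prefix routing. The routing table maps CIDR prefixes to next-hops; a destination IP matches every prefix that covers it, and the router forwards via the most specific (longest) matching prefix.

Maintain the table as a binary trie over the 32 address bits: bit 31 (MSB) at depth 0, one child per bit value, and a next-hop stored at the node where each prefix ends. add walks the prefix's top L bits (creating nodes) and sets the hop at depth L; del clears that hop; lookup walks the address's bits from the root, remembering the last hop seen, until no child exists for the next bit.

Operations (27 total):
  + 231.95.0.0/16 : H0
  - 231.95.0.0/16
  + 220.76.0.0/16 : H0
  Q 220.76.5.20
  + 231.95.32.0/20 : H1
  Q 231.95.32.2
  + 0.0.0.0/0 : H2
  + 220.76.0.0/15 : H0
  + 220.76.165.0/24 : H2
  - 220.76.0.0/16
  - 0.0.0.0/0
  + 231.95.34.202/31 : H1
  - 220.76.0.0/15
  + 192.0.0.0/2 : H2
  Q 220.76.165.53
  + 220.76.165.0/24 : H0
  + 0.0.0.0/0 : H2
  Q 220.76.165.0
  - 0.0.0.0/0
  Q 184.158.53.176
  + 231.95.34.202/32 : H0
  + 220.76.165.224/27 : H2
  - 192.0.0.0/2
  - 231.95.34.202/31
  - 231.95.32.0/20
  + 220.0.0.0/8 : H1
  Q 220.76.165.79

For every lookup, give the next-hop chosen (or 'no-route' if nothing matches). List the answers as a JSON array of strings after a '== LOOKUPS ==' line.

Apply in order:
  add 231.95.0.0/16 -> H0 at depth 16
  del 231.95.0.0/16 (clear depth 16)
  add 220.76.0.0/16 -> H0 at depth 16
  ? 220.76.5.20  path d0:-→d1:-→d2:-→d3:-→d4:-→d5:-→d6:-→d7:-→d8:-→d9:-→d10:-→d11:-→d12:-→d13:-→d14:-→d15:-→d16:H0  best=H0
  add 231.95.32.0/20 -> H1 at depth 20
  ? 231.95.32.2  path d0:-→d1:-→d2:-→d3:-→d4:-→d5:-→d6:-→d7:-→d8:-→d9:-→d10:-→d11:-→d12:-→d13:-→d14:-→d15:-→d16:-→d17:-→d18:-→d19:-→d20:H1  best=H1
  add 0.0.0.0/0 -> H2 at depth 0
  add 220.76.0.0/15 -> H0 at depth 15
  add 220.76.165.0/24 -> H2 at depth 24
  del 220.76.0.0/16 (clear depth 16)
  del 0.0.0.0/0 (clear depth 0)
  add 231.95.34.202/31 -> H1 at depth 31
  del 220.76.0.0/15 (clear depth 15)
  add 192.0.0.0/2 -> H2 at depth 2
  ? 220.76.165.53  path d0:-→d1:-→d2:H2→d3:-→d4:-→d5:-→d6:-→d7:-→d8:-→d9:-→d10:-→d11:-→d12:-→d13:-→d14:-→d15:-→d16:-→d17:-→d18:-→d19:-→d20:-→d21:-→d22:-→d23:-→d24:H2  best=H2
  add 220.76.165.0/24 -> H0 at depth 24
  add 0.0.0.0/0 -> H2 at depth 0
  ? 220.76.165.0  path d0:H2→d1:-→d2:H2→d3:-→d4:-→d5:-→d6:-→d7:-→d8:-→d9:-→d10:-→d11:-→d12:-→d13:-→d14:-→d15:-→d16:-→d17:-→d18:-→d19:-→d20:-→d21:-→d22:-→d23:-→d24:H0  best=H0
  del 0.0.0.0/0 (clear depth 0)
  ? 184.158.53.176  path d0:-→d1:-  best=no-route
  add 231.95.34.202/32 -> H0 at depth 32
  add 220.76.165.224/27 -> H2 at depth 27
  del 192.0.0.0/2 (clear depth 2)
  del 231.95.34.202/31 (clear depth 31)
  del 231.95.32.0/20 (clear depth 20)
  add 220.0.0.0/8 -> H1 at depth 8
  ? 220.76.165.79  path d0:-→d1:-→d2:-→d3:-→d4:-→d5:-→d6:-→d7:-→d8:H1→d9:-→d10:-→d11:-→d12:-→d13:-→d14:-→d15:-→d16:-→d17:-→d18:-→d19:-→d20:-→d21:-→d22:-→d23:-→d24:H0  best=H0

== LOOKUPS ==
["H0","H1","H2","H0","no-route","H0"]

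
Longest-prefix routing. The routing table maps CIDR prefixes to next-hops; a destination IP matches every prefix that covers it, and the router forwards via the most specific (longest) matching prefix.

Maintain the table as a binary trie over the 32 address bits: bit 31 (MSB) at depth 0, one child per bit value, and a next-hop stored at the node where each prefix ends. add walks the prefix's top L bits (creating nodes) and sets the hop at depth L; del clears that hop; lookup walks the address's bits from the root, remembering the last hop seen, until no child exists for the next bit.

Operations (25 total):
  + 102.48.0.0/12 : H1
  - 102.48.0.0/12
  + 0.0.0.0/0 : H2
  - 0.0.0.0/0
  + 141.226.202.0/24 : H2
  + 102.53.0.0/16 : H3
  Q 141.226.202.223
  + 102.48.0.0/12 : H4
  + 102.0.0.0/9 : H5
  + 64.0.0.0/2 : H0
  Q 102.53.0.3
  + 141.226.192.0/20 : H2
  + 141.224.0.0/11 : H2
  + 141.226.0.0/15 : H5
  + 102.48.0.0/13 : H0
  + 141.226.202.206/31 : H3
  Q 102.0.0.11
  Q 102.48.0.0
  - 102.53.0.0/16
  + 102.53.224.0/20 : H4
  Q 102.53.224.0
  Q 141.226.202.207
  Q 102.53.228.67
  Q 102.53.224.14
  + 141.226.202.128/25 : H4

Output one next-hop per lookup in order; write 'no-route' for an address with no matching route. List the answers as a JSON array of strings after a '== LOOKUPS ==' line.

Process each operation:
  + 102.48.0.0/12 (H1) depth=12
  - 102.48.0.0/12 clear@12
  + 0.0.0.0/0 (H2) depth=0
  - 0.0.0.0/0 clear@0
  + 141.226.202.0/24 (H2) depth=24
  + 102.53.0.0/16 (H3) depth=16
  ? 141.226.202.223  path d0:-→d1:-→d2:-→d3:-→d4:-→d5:-→d6:-→d7:-→d8:-→d9:-→d10:-→d11:-→d12:-→d13:-→d14:-→d15:-→d16:-→d17:-→d18:-→d19:-→d20:-→d21:-→d22:-→d23:-→d24:H2  best=H2
  + 102.48.0.0/12 (H4) depth=12
  + 102.0.0.0/9 (H5) depth=9
  + 64.0.0.0/2 (H0) depth=2
  ? 102.53.0.3  path d0:-→d1:-→d2:H0→d3:-→d4:-→d5:-→d6:-→d7:-→d8:-→d9:H5→d10:-→d11:-→d12:H4→d13:-→d14:-→d15:-→d16:H3  best=H3
  + 141.226.192.0/20 (H2) depth=20
  + 141.224.0.0/11 (H2) depth=11
  + 141.226.0.0/15 (H5) depth=15
  + 102.48.0.0/13 (H0) depth=13
  + 141.226.202.206/31 (H3) depth=31
  ? 102.0.0.11  path d0:-→d1:-→d2:H0→d3:-→d4:-→d5:-→d6:-→d7:-→d8:-→d9:H5→d10:-  best=H5
  ? 102.48.0.0  path d0:-→d1:-→d2:H0→d3:-→d4:-→d5:-→d6:-→d7:-→d8:-→d9:H5→d10:-→d11:-→d12:H4→d13:H0  best=H0
  - 102.53.0.0/16 clear@16
  + 102.53.224.0/20 (H4) depth=20
  ? 102.53.224.0  path d0:-→d1:-→d2:H0→d3:-→d4:-→d5:-→d6:-→d7:-→d8:-→d9:H5→d10:-→d11:-→d12:H4→d13:H0→d14:-→d15:-→d16:-→d17:-→d18:-→d19:-→d20:H4  best=H4
  ? 141.226.202.207  path d0:-→d1:-→d2:-→d3:-→d4:-→d5:-→d6:-→d7:-→d8:-→d9:-→d10:-→d11:H2→d12:-→d13:-→d14:-→d15:H5→d16:-→d17:-→d18:-→d19:-→d20:H2→d21:-→d22:-→d23:-→d24:H2→d25:-→d26:-→d27:-→d28:-→d29:-→d30:-→d31:H3  best=H3
  ? 102.53.228.67  path d0:-→d1:-→d2:H0→d3:-→d4:-→d5:-→d6:-→d7:-→d8:-→d9:H5→d10:-→d11:-→d12:H4→d13:H0→d14:-→d15:-→d16:-→d17:-→d18:-→d19:-→d20:H4  best=H4
  ? 102.53.224.14  path d0:-→d1:-→d2:H0→d3:-→d4:-→d5:-→d6:-→d7:-→d8:-→d9:H5→d10:-→d11:-→d12:H4→d13:H0→d14:-→d15:-→d16:-→d17:-→d18:-→d19:-→d20:H4  best=H4
  + 141.226.202.128/25 (H4) depth=25

== LOOKUPS ==
["H2","H3","H5","H0","H4","H3","H4","H4"]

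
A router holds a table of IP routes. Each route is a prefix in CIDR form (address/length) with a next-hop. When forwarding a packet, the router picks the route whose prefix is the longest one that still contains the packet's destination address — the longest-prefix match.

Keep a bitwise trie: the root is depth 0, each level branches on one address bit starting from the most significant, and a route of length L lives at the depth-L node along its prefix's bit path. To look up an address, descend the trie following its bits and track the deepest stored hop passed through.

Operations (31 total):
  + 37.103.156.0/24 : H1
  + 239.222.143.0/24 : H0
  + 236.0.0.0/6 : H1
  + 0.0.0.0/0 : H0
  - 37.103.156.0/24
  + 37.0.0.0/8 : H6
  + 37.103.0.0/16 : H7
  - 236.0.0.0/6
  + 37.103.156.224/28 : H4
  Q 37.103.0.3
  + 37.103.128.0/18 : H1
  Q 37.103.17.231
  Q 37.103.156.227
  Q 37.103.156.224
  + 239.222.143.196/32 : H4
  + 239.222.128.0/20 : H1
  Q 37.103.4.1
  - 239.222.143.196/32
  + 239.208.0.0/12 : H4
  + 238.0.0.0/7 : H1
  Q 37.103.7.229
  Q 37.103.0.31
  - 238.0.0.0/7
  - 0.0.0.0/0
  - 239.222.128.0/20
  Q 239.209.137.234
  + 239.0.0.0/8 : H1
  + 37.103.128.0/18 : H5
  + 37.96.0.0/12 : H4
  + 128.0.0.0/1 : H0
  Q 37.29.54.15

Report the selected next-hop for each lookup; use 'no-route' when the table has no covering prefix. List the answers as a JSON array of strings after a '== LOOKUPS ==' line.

Apply in order:
  + 37.103.156.0/24 (H1) depth=24
  + 239.222.143.0/24 (H0) depth=24
  + 236.0.0.0/6 (H1) depth=6
  + 0.0.0.0/0 (H0) depth=0
  del 37.103.156.0/24 (clear depth 24)
  + 37.0.0.0/8 (H6) depth=8
  + 37.103.0.0/16 (H7) depth=16
  del 236.0.0.0/6 (clear depth 6)
  + 37.103.156.224/28 (H4) depth=28
  Q 37.103.0.3: descend 0010010101100111 ; hops seen [H0,H6,H7] ; pick H7
  + 37.103.128.0/18 (H1) depth=18
  Q 37.103.17.231: descend 0010010101100111 ; hops seen [H0,H6,H7] ; pick H7
  Q 37.103.156.227: descend 0010010101100111100111001110 ; hops seen [H0,H6,H7,H1,H4] ; pick H4
  Q 37.103.156.224: descend 0010010101100111100111001110 ; hops seen [H0,H6,H7,H1,H4] ; pick H4
  + 239.222.143.196/32 (H4) depth=32
  + 239.222.128.0/20 (H1) depth=20
  Q 37.103.4.1: descend 0010010101100111 ; hops seen [H0,H6,H7] ; pick H7
  del 239.222.143.196/32 (clear depth 32)
  + 239.208.0.0/12 (H4) depth=12
  + 238.0.0.0/7 (H1) depth=7
  Q 37.103.7.229: descend 0010010101100111 ; hops seen [H0,H6,H7] ; pick H7
  Q 37.103.0.31: descend 0010010101100111 ; hops seen [H0,H6,H7] ; pick H7
  del 238.0.0.0/7 (clear depth 7)
  del 0.0.0.0/0 (clear depth 0)
  del 239.222.128.0/20 (clear depth 20)
  Q 239.209.137.234: descend 111011111101 ; hops seen [H4] ; pick H4
  + 239.0.0.0/8 (H1) depth=8
  + 37.103.128.0/18 (H5) depth=18
  + 37.96.0.0/12 (H4) depth=12
  + 128.0.0.0/1 (H0) depth=1
  Q 37.29.54.15: descend 001001010 ; hops seen [H6] ; pick H6

== LOOKUPS ==
["H7","H7","H4","H4","H7","H7","H7","H4","H6"]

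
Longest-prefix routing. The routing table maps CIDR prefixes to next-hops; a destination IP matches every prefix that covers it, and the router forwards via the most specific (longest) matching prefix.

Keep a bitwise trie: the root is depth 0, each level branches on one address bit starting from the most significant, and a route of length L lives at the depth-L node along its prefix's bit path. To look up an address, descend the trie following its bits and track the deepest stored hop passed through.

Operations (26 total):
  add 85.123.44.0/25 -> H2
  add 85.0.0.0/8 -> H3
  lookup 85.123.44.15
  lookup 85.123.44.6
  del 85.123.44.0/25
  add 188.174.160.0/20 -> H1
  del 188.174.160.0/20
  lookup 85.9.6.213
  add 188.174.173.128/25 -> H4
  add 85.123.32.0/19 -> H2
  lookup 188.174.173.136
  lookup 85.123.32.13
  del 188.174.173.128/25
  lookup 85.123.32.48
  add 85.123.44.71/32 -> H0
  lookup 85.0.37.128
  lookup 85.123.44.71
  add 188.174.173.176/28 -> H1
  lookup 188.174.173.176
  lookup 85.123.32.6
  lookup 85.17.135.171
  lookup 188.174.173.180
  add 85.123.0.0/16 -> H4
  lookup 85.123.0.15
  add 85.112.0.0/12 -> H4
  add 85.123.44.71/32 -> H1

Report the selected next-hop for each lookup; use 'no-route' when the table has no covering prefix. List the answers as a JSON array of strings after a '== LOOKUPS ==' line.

Trace:
  add 85.123.44.0/25 -> H2 at depth 25
  add 85.0.0.0/8 -> H3 at depth 8
  Q 85.123.44.15: descend 0101010101111011001011000 ; hops seen [H3,H2] ; pick H2
  Q 85.123.44.6: descend 0101010101111011001011000 ; hops seen [H3,H2] ; pick H2
  del 85.123.44.0/25 (clear depth 25)
  add 188.174.160.0/20 -> H1 at depth 20
  del 188.174.160.0/20 (clear depth 20)
  Q 85.9.6.213: descend 010101010 ; hops seen [H3] ; pick H3
  add 188.174.173.128/25 -> H4 at depth 25
  add 85.123.32.0/19 -> H2 at depth 19
  Q 188.174.173.136: descend 1011110010101110101011011 ; hops seen [H4] ; pick H4
  Q 85.123.32.13: descend 01010101011110110010 ; hops seen [H3,H2] ; pick H2
  del 188.174.173.128/25 (clear depth 25)
  Q 85.123.32.48: descend 01010101011110110010 ; hops seen [H3,H2] ; pick H2
  add 85.123.44.71/32 -> H0 at depth 32
  Q 85.0.37.128: descend 010101010 ; hops seen [H3] ; pick H3
  Q 85.123.44.71: descend 01010101011110110010110001000111 ; hops seen [H3,H2,H0] ; pick H0
  add 188.174.173.176/28 -> H1 at depth 28
  Q 188.174.173.176: descend 1011110010101110101011011011 ; hops seen [H1] ; pick H1
  Q 85.123.32.6: descend 01010101011110110010 ; hops seen [H3,H2] ; pick H2
  Q 85.17.135.171: descend 010101010 ; hops seen [H3] ; pick H3
  Q 188.174.173.180: descend 1011110010101110101011011011 ; hops seen [H1] ; pick H1
  add 85.123.0.0/16 -> H4 at depth 16
  Q 85.123.0.15: descend 010101010111101100 ; hops seen [H3,H4] ; pick H4
  add 85.112.0.0/12 -> H4 at depth 12
  add 85.123.44.71/32 -> H1 at depth 32

== LOOKUPS ==
["H2","H2","H3","H4","H2","H2","H3","H0","H1","H2","H3","H1","H4"]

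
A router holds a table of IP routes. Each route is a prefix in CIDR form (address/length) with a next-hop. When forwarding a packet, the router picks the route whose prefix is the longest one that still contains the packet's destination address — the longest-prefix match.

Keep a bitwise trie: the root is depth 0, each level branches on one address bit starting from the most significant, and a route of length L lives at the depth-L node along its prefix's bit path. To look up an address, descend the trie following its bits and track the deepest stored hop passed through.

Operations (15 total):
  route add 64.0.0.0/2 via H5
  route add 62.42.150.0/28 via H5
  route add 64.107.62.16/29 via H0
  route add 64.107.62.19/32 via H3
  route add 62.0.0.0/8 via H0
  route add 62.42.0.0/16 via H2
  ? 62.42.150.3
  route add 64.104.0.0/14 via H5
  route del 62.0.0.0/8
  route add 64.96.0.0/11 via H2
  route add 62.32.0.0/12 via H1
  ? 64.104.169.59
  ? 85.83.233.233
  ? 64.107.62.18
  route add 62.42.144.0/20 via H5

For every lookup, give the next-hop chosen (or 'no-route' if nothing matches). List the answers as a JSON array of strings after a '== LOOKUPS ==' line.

Trace:
  add 64.0.0.0/2 -> H5 at depth 2
  add 62.42.150.0/28 -> H5 at depth 28
  add 64.107.62.16/29 -> H0 at depth 29
  add 64.107.62.19/32 -> H3 at depth 32
  add 62.0.0.0/8 -> H0 at depth 8
  add 62.42.0.0/16 -> H2 at depth 16
  Q 62.42.150.3: descend 0011111000101010100101100000 ; hops seen [H0,H2,H5] ; pick H5
  add 64.104.0.0/14 -> H5 at depth 14
  - 62.0.0.0/8 clear@8
  add 64.96.0.0/11 -> H2 at depth 11
  add 62.32.0.0/12 -> H1 at depth 12
  Q 64.104.169.59: descend 01000000011010 ; hops seen [H5,H2,H5] ; pick H5
  Q 85.83.233.233: descend 010 ; hops seen [H5] ; pick H5
  Q 64.107.62.18: descend 0100000001101011001111100001001 ; hops seen [H5,H2,H5,H0] ; pick H0
  add 62.42.144.0/20 -> H5 at depth 20

== LOOKUPS ==
["H5","H5","H5","H0"]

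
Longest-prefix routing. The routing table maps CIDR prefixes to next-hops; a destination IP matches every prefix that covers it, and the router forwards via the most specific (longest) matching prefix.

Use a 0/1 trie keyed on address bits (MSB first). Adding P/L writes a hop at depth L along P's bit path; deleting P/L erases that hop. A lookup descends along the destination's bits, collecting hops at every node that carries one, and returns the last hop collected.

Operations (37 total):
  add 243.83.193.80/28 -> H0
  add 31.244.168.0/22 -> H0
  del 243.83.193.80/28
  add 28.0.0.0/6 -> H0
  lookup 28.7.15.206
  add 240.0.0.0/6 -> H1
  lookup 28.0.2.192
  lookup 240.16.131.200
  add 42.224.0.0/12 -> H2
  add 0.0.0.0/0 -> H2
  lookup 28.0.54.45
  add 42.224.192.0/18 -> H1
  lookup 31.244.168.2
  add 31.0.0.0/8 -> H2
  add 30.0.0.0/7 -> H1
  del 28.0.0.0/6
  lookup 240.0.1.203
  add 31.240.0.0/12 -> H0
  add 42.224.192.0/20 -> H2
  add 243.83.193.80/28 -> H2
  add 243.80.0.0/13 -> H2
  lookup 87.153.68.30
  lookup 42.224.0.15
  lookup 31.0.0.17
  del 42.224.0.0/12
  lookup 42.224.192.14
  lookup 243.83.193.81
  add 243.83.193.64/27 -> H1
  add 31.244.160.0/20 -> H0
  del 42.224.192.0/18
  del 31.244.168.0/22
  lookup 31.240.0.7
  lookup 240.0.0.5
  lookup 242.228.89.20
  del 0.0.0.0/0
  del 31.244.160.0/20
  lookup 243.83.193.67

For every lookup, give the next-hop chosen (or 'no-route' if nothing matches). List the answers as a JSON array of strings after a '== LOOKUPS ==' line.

Trace:
  + 243.83.193.80/28 (H0) depth=28
  + 31.244.168.0/22 (H0) depth=22
  del 243.83.193.80/28 (clear depth 28)
  + 28.0.0.0/6 (H0) depth=6
  ? 28.7.15.206  path d0:-→d1:-→d2:-→d3:-→d4:-→d5:-→d6:H0  best=H0
  + 240.0.0.0/6 (H1) depth=6
  ? 28.0.2.192  path d0:-→d1:-→d2:-→d3:-→d4:-→d5:-→d6:H0  best=H0
  ? 240.16.131.200  path d0:-→d1:-→d2:-→d3:-→d4:-→d5:-→d6:H1  best=H1
  + 42.224.0.0/12 (H2) depth=12
  + 0.0.0.0/0 (H2) depth=0
  ? 28.0.54.45  path d0:H2→d1:-→d2:-→d3:-→d4:-→d5:-→d6:H0  best=H0
  + 42.224.192.0/18 (H1) depth=18
  ? 31.244.168.2  path d0:H2→d1:-→d2:-→d3:-→d4:-→d5:-→d6:H0→d7:-→d8:-→d9:-→d10:-→d11:-→d12:-→d13:-→d14:-→d15:-→d16:-→d17:-→d18:-→d19:-→d20:-→d21:-→d22:H0  best=H0
  + 31.0.0.0/8 (H2) depth=8
  + 30.0.0.0/7 (H1) depth=7
  del 28.0.0.0/6 (clear depth 6)
  ? 240.0.1.203  path d0:H2→d1:-→d2:-→d3:-→d4:-→d5:-→d6:H1  best=H1
  + 31.240.0.0/12 (H0) depth=12
  + 42.224.192.0/20 (H2) depth=20
  + 243.83.193.80/28 (H2) depth=28
  + 243.80.0.0/13 (H2) depth=13
  ? 87.153.68.30  path d0:H2→d1:-  best=H2
  ? 42.224.0.15  path d0:H2→d1:-→d2:-→d3:-→d4:-→d5:-→d6:-→d7:-→d8:-→d9:-→d10:-→d11:-→d12:H2→d13:-→d14:-→d15:-→d16:-  best=H2
  ? 31.0.0.17  path d0:H2→d1:-→d2:-→d3:-→d4:-→d5:-→d6:-→d7:H1→d8:H2  best=H2
  del 42.224.0.0/12 (clear depth 12)
  ? 42.224.192.14  path d0:H2→d1:-→d2:-→d3:-→d4:-→d5:-→d6:-→d7:-→d8:-→d9:-→d10:-→d11:-→d12:-→d13:-→d14:-→d15:-→d16:-→d17:-→d18:H1→d19:-→d20:H2  best=H2
  ? 243.83.193.81  path d0:H2→d1:-→d2:-→d3:-→d4:-→d5:-→d6:H1→d7:-→d8:-→d9:-→d10:-→d11:-→d12:-→d13:H2→d14:-→d15:-→d16:-→d17:-→d18:-→d19:-→d20:-→d21:-→d22:-→d23:-→d24:-→d25:-→d26:-→d27:-→d28:H2  best=H2
  + 243.83.193.64/27 (H1) depth=27
  + 31.244.160.0/20 (H0) depth=20
  del 42.224.192.0/18 (clear depth 18)
  del 31.244.168.0/22 (clear depth 22)
  ? 31.240.0.7  path d0:H2→d1:-→d2:-→d3:-→d4:-→d5:-→d6:-→d7:H1→d8:H2→d9:-→d10:-→d11:-→d12:H0→d13:-  best=H0
  ? 240.0.0.5  path d0:H2→d1:-→d2:-→d3:-→d4:-→d5:-→d6:H1  best=H1
  ? 242.228.89.20  path d0:H2→d1:-→d2:-→d3:-→d4:-→d5:-→d6:H1→d7:-  best=H1
  del 0.0.0.0/0 (clear depth 0)
  del 31.244.160.0/20 (clear depth 20)
  ? 243.83.193.67  path d0:-→d1:-→d2:-→d3:-→d4:-→d5:-→d6:H1→d7:-→d8:-→d9:-→d10:-→d11:-→d12:-→d13:H2→d14:-→d15:-→d16:-→d17:-→d18:-→d19:-→d20:-→d21:-→d22:-→d23:-→d24:-→d25:-→d26:-→d27:H1  best=H1

== LOOKUPS ==
["H0","H0","H1","H0","H0","H1","H2","H2","H2","H2","H2","H0","H1","H1","H1"]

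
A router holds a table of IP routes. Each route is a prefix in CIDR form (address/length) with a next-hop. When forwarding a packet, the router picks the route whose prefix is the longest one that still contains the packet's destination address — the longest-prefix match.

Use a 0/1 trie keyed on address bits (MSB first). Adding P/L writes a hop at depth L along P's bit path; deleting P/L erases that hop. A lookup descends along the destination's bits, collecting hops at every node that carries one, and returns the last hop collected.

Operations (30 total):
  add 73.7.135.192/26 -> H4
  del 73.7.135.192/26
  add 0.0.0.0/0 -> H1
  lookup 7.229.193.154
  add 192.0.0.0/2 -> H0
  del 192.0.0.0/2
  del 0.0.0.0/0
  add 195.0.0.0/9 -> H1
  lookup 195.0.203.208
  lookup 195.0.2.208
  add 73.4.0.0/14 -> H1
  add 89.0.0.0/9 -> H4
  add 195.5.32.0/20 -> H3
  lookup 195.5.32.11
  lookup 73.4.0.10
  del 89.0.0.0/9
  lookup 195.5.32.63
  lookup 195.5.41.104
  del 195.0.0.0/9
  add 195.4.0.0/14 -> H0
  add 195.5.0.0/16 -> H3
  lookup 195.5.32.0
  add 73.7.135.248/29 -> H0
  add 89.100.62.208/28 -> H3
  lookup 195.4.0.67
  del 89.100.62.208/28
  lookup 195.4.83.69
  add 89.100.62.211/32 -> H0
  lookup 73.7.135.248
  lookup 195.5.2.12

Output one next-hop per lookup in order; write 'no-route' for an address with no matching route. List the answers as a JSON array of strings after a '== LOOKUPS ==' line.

Trace:
  add 73.7.135.192/26 -> H4 at depth 26
  - 73.7.135.192/26 clear@26
  add 0.0.0.0/0 -> H1 at depth 0
  Q 7.229.193.154: descend 0 ; hops seen [H1] ; pick H1
  add 192.0.0.0/2 -> H0 at depth 2
  - 192.0.0.0/2 clear@2
  - 0.0.0.0/0 clear@0
  add 195.0.0.0/9 -> H1 at depth 9
  Q 195.0.203.208: descend 110000110 ; hops seen [H1] ; pick H1
  Q 195.0.2.208: descend 110000110 ; hops seen [H1] ; pick H1
  add 73.4.0.0/14 -> H1 at depth 14
  add 89.0.0.0/9 -> H4 at depth 9
  add 195.5.32.0/20 -> H3 at depth 20
  Q 195.5.32.11: descend 11000011000001010010 ; hops seen [H1,H3] ; pick H3
  Q 73.4.0.10: descend 01001001000001 ; hops seen [H1] ; pick H1
  - 89.0.0.0/9 clear@9
  Q 195.5.32.63: descend 11000011000001010010 ; hops seen [H1,H3] ; pick H3
  Q 195.5.41.104: descend 11000011000001010010 ; hops seen [H1,H3] ; pick H3
  - 195.0.0.0/9 clear@9
  add 195.4.0.0/14 -> H0 at depth 14
  add 195.5.0.0/16 -> H3 at depth 16
  Q 195.5.32.0: descend 11000011000001010010 ; hops seen [H0,H3,H3] ; pick H3
  add 73.7.135.248/29 -> H0 at depth 29
  add 89.100.62.208/28 -> H3 at depth 28
  Q 195.4.0.67: descend 110000110000010 ; hops seen [H0] ; pick H0
  - 89.100.62.208/28 clear@28
  Q 195.4.83.69: descend 110000110000010 ; hops seen [H0] ; pick H0
  add 89.100.62.211/32 -> H0 at depth 32
  Q 73.7.135.248: descend 01001001000001111000011111111 ; hops seen [H1,H0] ; pick H0
  Q 195.5.2.12: descend 110000110000010100 ; hops seen [H0,H3] ; pick H3

== LOOKUPS ==
["H1","H1","H1","H3","H1","H3","H3","H3","H0","H0","H0","H3"]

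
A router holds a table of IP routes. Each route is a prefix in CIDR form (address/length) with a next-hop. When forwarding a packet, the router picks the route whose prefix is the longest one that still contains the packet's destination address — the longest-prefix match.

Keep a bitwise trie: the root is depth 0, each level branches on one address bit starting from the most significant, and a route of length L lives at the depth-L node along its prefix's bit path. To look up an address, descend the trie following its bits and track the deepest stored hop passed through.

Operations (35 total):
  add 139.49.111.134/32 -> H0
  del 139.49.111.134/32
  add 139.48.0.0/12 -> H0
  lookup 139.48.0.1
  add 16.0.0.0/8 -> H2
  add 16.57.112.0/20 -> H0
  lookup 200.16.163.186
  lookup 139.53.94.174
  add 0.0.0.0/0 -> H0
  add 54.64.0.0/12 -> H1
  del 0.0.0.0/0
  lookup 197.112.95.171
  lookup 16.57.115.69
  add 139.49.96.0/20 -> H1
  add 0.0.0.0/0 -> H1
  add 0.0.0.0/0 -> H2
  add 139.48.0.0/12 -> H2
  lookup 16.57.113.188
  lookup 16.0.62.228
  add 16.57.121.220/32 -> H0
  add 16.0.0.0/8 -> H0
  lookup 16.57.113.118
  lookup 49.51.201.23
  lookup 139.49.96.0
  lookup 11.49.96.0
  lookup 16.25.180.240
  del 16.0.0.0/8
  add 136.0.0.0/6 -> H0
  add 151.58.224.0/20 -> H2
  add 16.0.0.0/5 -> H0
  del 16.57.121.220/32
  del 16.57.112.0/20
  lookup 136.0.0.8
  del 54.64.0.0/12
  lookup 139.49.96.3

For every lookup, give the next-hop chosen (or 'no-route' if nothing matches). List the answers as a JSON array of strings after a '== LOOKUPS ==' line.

Process each operation:
  + 139.49.111.134/32 (H0) depth=32
  - 139.49.111.134/32 clear@32
  + 139.48.0.0/12 (H0) depth=12
  Q 139.48.0.1: descend 100010110011000 ; hops seen [H0] ; pick H0
  + 16.0.0.0/8 (H2) depth=8
  + 16.57.112.0/20 (H0) depth=20
  Q 200.16.163.186: descend 1 ; hops seen [∅] ; pick no-route
  Q 139.53.94.174: descend 1000101100110 ; hops seen [H0] ; pick H0
  + 0.0.0.0/0 (H0) depth=0
  + 54.64.0.0/12 (H1) depth=12
  - 0.0.0.0/0 clear@0
  Q 197.112.95.171: descend 1 ; hops seen [∅] ; pick no-route
  Q 16.57.115.69: descend 00010000001110010111 ; hops seen [H2,H0] ; pick H0
  + 139.49.96.0/20 (H1) depth=20
  + 0.0.0.0/0 (H1) depth=0
  + 0.0.0.0/0 (H2) depth=0
  + 139.48.0.0/12 (H2) depth=12
  Q 16.57.113.188: descend 00010000001110010111 ; hops seen [H2,H2,H0] ; pick H0
  Q 16.0.62.228: descend 0001000000 ; hops seen [H2,H2] ; pick H2
  + 16.57.121.220/32 (H0) depth=32
  + 16.0.0.0/8 (H0) depth=8
  Q 16.57.113.118: descend 00010000001110010111 ; hops seen [H2,H0,H0] ; pick H0
  Q 49.51.201.23: descend 00110 ; hops seen [H2] ; pick H2
  Q 139.49.96.0: descend 10001011001100010110 ; hops seen [H2,H2,H1] ; pick H1
  Q 11.49.96.0: descend 000 ; hops seen [H2] ; pick H2
  Q 16.25.180.240: descend 0001000000 ; hops seen [H2,H0] ; pick H0
  - 16.0.0.0/8 clear@8
  + 136.0.0.0/6 (H0) depth=6
  + 151.58.224.0/20 (H2) depth=20
  + 16.0.0.0/5 (H0) depth=5
  - 16.57.121.220/32 clear@32
  - 16.57.112.0/20 clear@20
  Q 136.0.0.8: descend 100010 ; hops seen [H2,H0] ; pick H0
  - 54.64.0.0/12 clear@12
  Q 139.49.96.3: descend 10001011001100010110 ; hops seen [H2,H0,H2,H1] ; pick H1

== LOOKUPS ==
["H0","no-route","H0","no-route","H0","H0","H2","H0","H2","H1","H2","H0","H0","H1"]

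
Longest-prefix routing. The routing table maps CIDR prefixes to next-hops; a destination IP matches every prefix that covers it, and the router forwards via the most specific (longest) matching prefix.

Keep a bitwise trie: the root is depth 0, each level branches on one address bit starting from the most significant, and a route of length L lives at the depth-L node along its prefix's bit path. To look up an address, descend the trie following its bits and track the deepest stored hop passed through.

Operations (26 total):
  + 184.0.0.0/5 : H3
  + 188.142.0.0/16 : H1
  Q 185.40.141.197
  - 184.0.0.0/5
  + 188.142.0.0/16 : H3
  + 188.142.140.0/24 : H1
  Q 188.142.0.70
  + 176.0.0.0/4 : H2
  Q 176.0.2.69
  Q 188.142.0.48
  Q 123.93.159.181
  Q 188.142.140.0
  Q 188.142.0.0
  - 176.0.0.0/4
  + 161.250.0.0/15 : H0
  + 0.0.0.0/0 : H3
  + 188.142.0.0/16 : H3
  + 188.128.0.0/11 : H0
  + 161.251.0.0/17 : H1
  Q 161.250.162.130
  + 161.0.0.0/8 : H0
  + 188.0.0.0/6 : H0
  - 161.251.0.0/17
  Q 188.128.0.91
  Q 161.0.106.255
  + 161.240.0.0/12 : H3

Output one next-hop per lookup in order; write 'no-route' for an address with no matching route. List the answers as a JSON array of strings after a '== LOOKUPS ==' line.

Trace:
  add 184.0.0.0/5 -> H3 at depth 5
  add 188.142.0.0/16 -> H1 at depth 16
  lookup 185.40.141.197: bits 10111 walk d0:-→d1:-→d2:-→d3:-→d4:-→d5:H3 -> H3
  del 184.0.0.0/5 (clear depth 5)
  add 188.142.0.0/16 -> H3 at depth 16
  add 188.142.140.0/24 -> H1 at depth 24
  lookup 188.142.0.70: bits 1011110010001110 walk d0:-→d1:-→d2:-→d3:-→d4:-→d5:-→d6:-→d7:-→d8:-→d9:-→d10:-→d11:-→d12:-→d13:-→d14:-→d15:-→d16:H3 -> H3
  add 176.0.0.0/4 -> H2 at depth 4
  lookup 176.0.2.69: bits 1011 walk d0:-→d1:-→d2:-→d3:-→d4:H2 -> H2
  lookup 188.142.0.48: bits 1011110010001110 walk d0:-→d1:-→d2:-→d3:-→d4:H2→d5:-→d6:-→d7:-→d8:-→d9:-→d10:-→d11:-→d12:-→d13:-→d14:-→d15:-→d16:H3 -> H3
  lookup 123.93.159.181: bits ε walk d0:- -> no-route
  lookup 188.142.140.0: bits 101111001000111010001100 walk d0:-→d1:-→d2:-→d3:-→d4:H2→d5:-→d6:-→d7:-→d8:-→d9:-→d10:-→d11:-→d12:-→d13:-→d14:-→d15:-→d16:H3→d17:-→d18:-→d19:-→d20:-→d21:-→d22:-→d23:-→d24:H1 -> H1
  lookup 188.142.0.0: bits 1011110010001110 walk d0:-→d1:-→d2:-→d3:-→d4:H2→d5:-→d6:-→d7:-→d8:-→d9:-→d10:-→d11:-→d12:-→d13:-→d14:-→d15:-→d16:H3 -> H3
  del 176.0.0.0/4 (clear depth 4)
  add 161.250.0.0/15 -> H0 at depth 15
  add 0.0.0.0/0 -> H3 at depth 0
  add 188.142.0.0/16 -> H3 at depth 16
  add 188.128.0.0/11 -> H0 at depth 11
  add 161.251.0.0/17 -> H1 at depth 17
  lookup 161.250.162.130: bits 101000011111101 walk d0:H3→d1:-→d2:-→d3:-→d4:-→d5:-→d6:-→d7:-→d8:-→d9:-→d10:-→d11:-→d12:-→d13:-→d14:-→d15:H0 -> H0
  add 161.0.0.0/8 -> H0 at depth 8
  add 188.0.0.0/6 -> H0 at depth 6
  del 161.251.0.0/17 (clear depth 17)
  lookup 188.128.0.91: bits 101111001000 walk d0:H3→d1:-→d2:-→d3:-→d4:-→d5:-→d6:H0→d7:-→d8:-→d9:-→d10:-→d11:H0→d12:- -> H0
  lookup 161.0.106.255: bits 10100001 walk d0:H3→d1:-→d2:-→d3:-→d4:-→d5:-→d6:-→d7:-→d8:H0 -> H0
  add 161.240.0.0/12 -> H3 at depth 12

== LOOKUPS ==
["H3","H3","H2","H3","no-route","H1","H3","H0","H0","H0"]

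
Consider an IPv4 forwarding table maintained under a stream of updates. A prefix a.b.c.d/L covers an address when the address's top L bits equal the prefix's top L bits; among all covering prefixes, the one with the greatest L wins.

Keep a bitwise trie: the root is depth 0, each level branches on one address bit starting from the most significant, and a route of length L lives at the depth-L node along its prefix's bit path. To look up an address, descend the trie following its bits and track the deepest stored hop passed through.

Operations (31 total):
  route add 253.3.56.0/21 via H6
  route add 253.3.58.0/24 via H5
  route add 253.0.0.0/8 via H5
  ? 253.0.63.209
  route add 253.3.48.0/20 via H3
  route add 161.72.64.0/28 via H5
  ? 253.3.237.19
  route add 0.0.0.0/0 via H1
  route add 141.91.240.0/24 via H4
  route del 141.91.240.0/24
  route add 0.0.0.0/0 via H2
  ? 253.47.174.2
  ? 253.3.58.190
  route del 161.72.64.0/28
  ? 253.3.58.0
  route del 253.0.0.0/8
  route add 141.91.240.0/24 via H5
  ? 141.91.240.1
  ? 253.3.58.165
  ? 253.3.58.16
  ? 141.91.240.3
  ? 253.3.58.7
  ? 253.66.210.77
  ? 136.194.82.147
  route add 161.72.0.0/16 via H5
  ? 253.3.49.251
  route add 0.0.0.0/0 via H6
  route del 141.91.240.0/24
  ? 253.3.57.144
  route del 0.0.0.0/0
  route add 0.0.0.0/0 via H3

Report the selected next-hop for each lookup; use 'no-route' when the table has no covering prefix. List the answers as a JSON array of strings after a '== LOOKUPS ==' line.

Trace:
  add 253.3.56.0/21 -> H6 at depth 21
  add 253.3.58.0/24 -> H5 at depth 24
  add 253.0.0.0/8 -> H5 at depth 8
  ? 253.0.63.209  path d0:-→d1:-→d2:-→d3:-→d4:-→d5:-→d6:-→d7:-→d8:H5→d9:-→d10:-→d11:-→d12:-→d13:-→d14:-  best=H5
  add 253.3.48.0/20 -> H3 at depth 20
  add 161.72.64.0/28 -> H5 at depth 28
  ? 253.3.237.19  path d0:-→d1:-→d2:-→d3:-→d4:-→d5:-→d6:-→d7:-→d8:H5→d9:-→d10:-→d11:-→d12:-→d13:-→d14:-→d15:-→d16:-  best=H5
  add 0.0.0.0/0 -> H1 at depth 0
  add 141.91.240.0/24 -> H4 at depth 24
  del 141.91.240.0/24 (clear depth 24)
  add 0.0.0.0/0 -> H2 at depth 0
  ? 253.47.174.2  path d0:H2→d1:-→d2:-→d3:-→d4:-→d5:-→d6:-→d7:-→d8:H5→d9:-→d10:-  best=H5
  ? 253.3.58.190  path d0:H2→d1:-→d2:-→d3:-→d4:-→d5:-→d6:-→d7:-→d8:H5→d9:-→d10:-→d11:-→d12:-→d13:-→d14:-→d15:-→d16:-→d17:-→d18:-→d19:-→d20:H3→d21:H6→d22:-→d23:-→d24:H5  best=H5
  del 161.72.64.0/28 (clear depth 28)
  ? 253.3.58.0  path d0:H2→d1:-→d2:-→d3:-→d4:-→d5:-→d6:-→d7:-→d8:H5→d9:-→d10:-→d11:-→d12:-→d13:-→d14:-→d15:-→d16:-→d17:-→d18:-→d19:-→d20:H3→d21:H6→d22:-→d23:-→d24:H5  best=H5
  del 253.0.0.0/8 (clear depth 8)
  add 141.91.240.0/24 -> H5 at depth 24
  ? 141.91.240.1  path d0:H2→d1:-→d2:-→d3:-→d4:-→d5:-→d6:-→d7:-→d8:-→d9:-→d10:-→d11:-→d12:-→d13:-→d14:-→d15:-→d16:-→d17:-→d18:-→d19:-→d20:-→d21:-→d22:-→d23:-→d24:H5  best=H5
  ? 253.3.58.165  path d0:H2→d1:-→d2:-→d3:-→d4:-→d5:-→d6:-→d7:-→d8:-→d9:-→d10:-→d11:-→d12:-→d13:-→d14:-→d15:-→d16:-→d17:-→d18:-→d19:-→d20:H3→d21:H6→d22:-→d23:-→d24:H5  best=H5
  ? 253.3.58.16  path d0:H2→d1:-→d2:-→d3:-→d4:-→d5:-→d6:-→d7:-→d8:-→d9:-→d10:-→d11:-→d12:-→d13:-→d14:-→d15:-→d16:-→d17:-→d18:-→d19:-→d20:H3→d21:H6→d22:-→d23:-→d24:H5  best=H5
  ? 141.91.240.3  path d0:H2→d1:-→d2:-→d3:-→d4:-→d5:-→d6:-→d7:-→d8:-→d9:-→d10:-→d11:-→d12:-→d13:-→d14:-→d15:-→d16:-→d17:-→d18:-→d19:-→d20:-→d21:-→d22:-→d23:-→d24:H5  best=H5
  ? 253.3.58.7  path d0:H2→d1:-→d2:-→d3:-→d4:-→d5:-→d6:-→d7:-→d8:-→d9:-→d10:-→d11:-→d12:-→d13:-→d14:-→d15:-→d16:-→d17:-→d18:-→d19:-→d20:H3→d21:H6→d22:-→d23:-→d24:H5  best=H5
  ? 253.66.210.77  path d0:H2→d1:-→d2:-→d3:-→d4:-→d5:-→d6:-→d7:-→d8:-→d9:-  best=H2
  ? 136.194.82.147  path d0:H2→d1:-→d2:-→d3:-→d4:-→d5:-  best=H2
  add 161.72.0.0/16 -> H5 at depth 16
  ? 253.3.49.251  path d0:H2→d1:-→d2:-→d3:-→d4:-→d5:-→d6:-→d7:-→d8:-→d9:-→d10:-→d11:-→d12:-→d13:-→d14:-→d15:-→d16:-→d17:-→d18:-→d19:-→d20:H3  best=H3
  add 0.0.0.0/0 -> H6 at depth 0
  del 141.91.240.0/24 (clear depth 24)
  ? 253.3.57.144  path d0:H6→d1:-→d2:-→d3:-→d4:-→d5:-→d6:-→d7:-→d8:-→d9:-→d10:-→d11:-→d12:-→d13:-→d14:-→d15:-→d16:-→d17:-→d18:-→d19:-→d20:H3→d21:H6→d22:-  best=H6
  del 0.0.0.0/0 (clear depth 0)
  add 0.0.0.0/0 -> H3 at depth 0

== LOOKUPS ==
["H5","H5","H5","H5","H5","H5","H5","H5","H5","H5","H2","H2","H3","H6"]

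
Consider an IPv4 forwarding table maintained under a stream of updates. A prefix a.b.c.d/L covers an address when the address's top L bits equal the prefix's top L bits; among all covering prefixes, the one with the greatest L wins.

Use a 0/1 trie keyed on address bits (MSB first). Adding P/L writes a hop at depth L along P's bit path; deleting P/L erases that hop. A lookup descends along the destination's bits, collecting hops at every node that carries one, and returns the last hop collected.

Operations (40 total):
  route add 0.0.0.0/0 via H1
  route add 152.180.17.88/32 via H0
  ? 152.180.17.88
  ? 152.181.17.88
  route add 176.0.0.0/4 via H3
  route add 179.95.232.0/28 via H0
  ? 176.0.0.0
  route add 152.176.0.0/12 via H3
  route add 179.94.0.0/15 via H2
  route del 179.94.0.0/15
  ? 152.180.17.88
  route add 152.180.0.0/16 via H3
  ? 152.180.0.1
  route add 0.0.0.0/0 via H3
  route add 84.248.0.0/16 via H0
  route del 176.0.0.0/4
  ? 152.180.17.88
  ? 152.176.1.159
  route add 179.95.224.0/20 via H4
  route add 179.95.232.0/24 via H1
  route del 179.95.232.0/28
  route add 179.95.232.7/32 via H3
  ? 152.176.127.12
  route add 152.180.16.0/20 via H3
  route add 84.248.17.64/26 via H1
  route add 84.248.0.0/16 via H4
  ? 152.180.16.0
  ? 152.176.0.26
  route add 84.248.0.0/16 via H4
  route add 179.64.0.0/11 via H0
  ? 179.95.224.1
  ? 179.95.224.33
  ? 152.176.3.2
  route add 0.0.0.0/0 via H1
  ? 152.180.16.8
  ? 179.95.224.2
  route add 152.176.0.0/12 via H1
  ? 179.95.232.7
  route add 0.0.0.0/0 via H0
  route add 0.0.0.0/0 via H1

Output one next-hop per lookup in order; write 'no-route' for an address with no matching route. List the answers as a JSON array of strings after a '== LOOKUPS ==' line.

Trace:
  + 0.0.0.0/0 (H1) depth=0
  + 152.180.17.88/32 (H0) depth=32
  ? 152.180.17.88  path d0:H1→d1:-→d2:-→d3:-→d4:-→d5:-→d6:-→d7:-→d8:-→d9:-→d10:-→d11:-→d12:-→d13:-→d14:-→d15:-→d16:-→d17:-→d18:-→d19:-→d20:-→d21:-→d22:-→d23:-→d24:-→d25:-→d26:-→d27:-→d28:-→d29:-→d30:-→d31:-→d32:H0  best=H0
  ? 152.181.17.88  path d0:H1→d1:-→d2:-→d3:-→d4:-→d5:-→d6:-→d7:-→d8:-→d9:-→d10:-→d11:-→d12:-→d13:-→d14:-→d15:-  best=H1
  + 176.0.0.0/4 (H3) depth=4
  + 179.95.232.0/28 (H0) depth=28
  ? 176.0.0.0  path d0:H1→d1:-→d2:-→d3:-→d4:H3→d5:-→d6:-  best=H3
  + 152.176.0.0/12 (H3) depth=12
  + 179.94.0.0/15 (H2) depth=15
  del 179.94.0.0/15 (clear depth 15)
  ? 152.180.17.88  path d0:H1→d1:-→d2:-→d3:-→d4:-→d5:-→d6:-→d7:-→d8:-→d9:-→d10:-→d11:-→d12:H3→d13:-→d14:-→d15:-→d16:-→d17:-→d18:-→d19:-→d20:-→d21:-→d22:-→d23:-→d24:-→d25:-→d26:-→d27:-→d28:-→d29:-→d30:-→d31:-→d32:H0  best=H0
  + 152.180.0.0/16 (H3) depth=16
  ? 152.180.0.1  path d0:H1→d1:-→d2:-→d3:-→d4:-→d5:-→d6:-→d7:-→d8:-→d9:-→d10:-→d11:-→d12:H3→d13:-→d14:-→d15:-→d16:H3→d17:-→d18:-→d19:-  best=H3
  + 0.0.0.0/0 (H3) depth=0
  + 84.248.0.0/16 (H0) depth=16
  del 176.0.0.0/4 (clear depth 4)
  ? 152.180.17.88  path d0:H3→d1:-→d2:-→d3:-→d4:-→d5:-→d6:-→d7:-→d8:-→d9:-→d10:-→d11:-→d12:H3→d13:-→d14:-→d15:-→d16:H3→d17:-→d18:-→d19:-→d20:-→d21:-→d22:-→d23:-→d24:-→d25:-→d26:-→d27:-→d28:-→d29:-→d30:-→d31:-→d32:H0  best=H0
  ? 152.176.1.159  path d0:H3→d1:-→d2:-→d3:-→d4:-→d5:-→d6:-→d7:-→d8:-→d9:-→d10:-→d11:-→d12:H3→d13:-  best=H3
  + 179.95.224.0/20 (H4) depth=20
  + 179.95.232.0/24 (H1) depth=24
  del 179.95.232.0/28 (clear depth 28)
  + 179.95.232.7/32 (H3) depth=32
  ? 152.176.127.12  path d0:H3→d1:-→d2:-→d3:-→d4:-→d5:-→d6:-→d7:-→d8:-→d9:-→d10:-→d11:-→d12:H3→d13:-  best=H3
  + 152.180.16.0/20 (H3) depth=20
  + 84.248.17.64/26 (H1) depth=26
  + 84.248.0.0/16 (H4) depth=16
  ? 152.180.16.0  path d0:H3→d1:-→d2:-→d3:-→d4:-→d5:-→d6:-→d7:-→d8:-→d9:-→d10:-→d11:-→d12:H3→d13:-→d14:-→d15:-→d16:H3→d17:-→d18:-→d19:-→d20:H3→d21:-→d22:-→d23:-  best=H3
  ? 152.176.0.26  path d0:H3→d1:-→d2:-→d3:-→d4:-→d5:-→d6:-→d7:-→d8:-→d9:-→d10:-→d11:-→d12:H3→d13:-  best=H3
  + 84.248.0.0/16 (H4) depth=16
  + 179.64.0.0/11 (H0) depth=11
  ? 179.95.224.1  path d0:H3→d1:-→d2:-→d3:-→d4:-→d5:-→d6:-→d7:-→d8:-→d9:-→d10:-→d11:H0→d12:-→d13:-→d14:-→d15:-→d16:-→d17:-→d18:-→d19:-→d20:H4  best=H4
  ? 179.95.224.33  path d0:H3→d1:-→d2:-→d3:-→d4:-→d5:-→d6:-→d7:-→d8:-→d9:-→d10:-→d11:H0→d12:-→d13:-→d14:-→d15:-→d16:-→d17:-→d18:-→d19:-→d20:H4  best=H4
  ? 152.176.3.2  path d0:H3→d1:-→d2:-→d3:-→d4:-→d5:-→d6:-→d7:-→d8:-→d9:-→d10:-→d11:-→d12:H3→d13:-  best=H3
  + 0.0.0.0/0 (H1) depth=0
  ? 152.180.16.8  path d0:H1→d1:-→d2:-→d3:-→d4:-→d5:-→d6:-→d7:-→d8:-→d9:-→d10:-→d11:-→d12:H3→d13:-→d14:-→d15:-→d16:H3→d17:-→d18:-→d19:-→d20:H3→d21:-→d22:-→d23:-  best=H3
  ? 179.95.224.2  path d0:H1→d1:-→d2:-→d3:-→d4:-→d5:-→d6:-→d7:-→d8:-→d9:-→d10:-→d11:H0→d12:-→d13:-→d14:-→d15:-→d16:-→d17:-→d18:-→d19:-→d20:H4  best=H4
  + 152.176.0.0/12 (H1) depth=12
  ? 179.95.232.7  path d0:H1→d1:-→d2:-→d3:-→d4:-→d5:-→d6:-→d7:-→d8:-→d9:-→d10:-→d11:H0→d12:-→d13:-→d14:-→d15:-→d16:-→d17:-→d18:-→d19:-→d20:H4→d21:-→d22:-→d23:-→d24:H1→d25:-→d26:-→d27:-→d28:-→d29:-→d30:-→d31:-→d32:H3  best=H3
  + 0.0.0.0/0 (H0) depth=0
  + 0.0.0.0/0 (H1) depth=0

== LOOKUPS ==
["H0","H1","H3","H0","H3","H0","H3","H3","H3","H3","H4","H4","H3","H3","H4","H3"]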